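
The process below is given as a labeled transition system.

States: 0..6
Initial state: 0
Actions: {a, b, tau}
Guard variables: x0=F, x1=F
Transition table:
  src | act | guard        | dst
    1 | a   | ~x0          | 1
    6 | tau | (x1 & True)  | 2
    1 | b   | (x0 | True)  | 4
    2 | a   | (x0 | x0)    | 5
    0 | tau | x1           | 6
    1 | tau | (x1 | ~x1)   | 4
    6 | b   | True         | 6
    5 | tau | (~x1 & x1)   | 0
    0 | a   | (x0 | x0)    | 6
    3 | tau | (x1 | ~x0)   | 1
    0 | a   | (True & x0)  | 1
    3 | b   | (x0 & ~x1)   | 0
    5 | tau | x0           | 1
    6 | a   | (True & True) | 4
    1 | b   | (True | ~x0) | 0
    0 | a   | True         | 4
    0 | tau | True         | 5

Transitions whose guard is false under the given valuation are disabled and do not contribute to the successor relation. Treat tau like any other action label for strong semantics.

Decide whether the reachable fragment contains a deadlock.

Answer: DEADLOCK at state 4

Analysis:
R = {0,4,5}
  0: a→4  tau→5  [2 exit(s)]
  4: ∅  [deadlock]
  5: ∅  [deadlock]
witness 4: a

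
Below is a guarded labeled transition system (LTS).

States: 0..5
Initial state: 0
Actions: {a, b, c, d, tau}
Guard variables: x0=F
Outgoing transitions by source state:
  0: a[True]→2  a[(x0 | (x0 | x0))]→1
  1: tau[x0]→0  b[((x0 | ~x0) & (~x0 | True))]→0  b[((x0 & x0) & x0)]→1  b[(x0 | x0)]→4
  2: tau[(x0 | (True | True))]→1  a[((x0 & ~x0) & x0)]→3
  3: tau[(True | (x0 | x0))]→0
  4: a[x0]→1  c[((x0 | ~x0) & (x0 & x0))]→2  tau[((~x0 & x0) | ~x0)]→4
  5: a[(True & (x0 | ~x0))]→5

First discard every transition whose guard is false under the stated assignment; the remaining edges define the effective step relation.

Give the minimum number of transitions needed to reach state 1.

Answer: 2

Working:
Layered search for 1:
  L0 = {0}
  L1 = {2}
  L2 = {1}
depth(1)=2, e.g. a·tau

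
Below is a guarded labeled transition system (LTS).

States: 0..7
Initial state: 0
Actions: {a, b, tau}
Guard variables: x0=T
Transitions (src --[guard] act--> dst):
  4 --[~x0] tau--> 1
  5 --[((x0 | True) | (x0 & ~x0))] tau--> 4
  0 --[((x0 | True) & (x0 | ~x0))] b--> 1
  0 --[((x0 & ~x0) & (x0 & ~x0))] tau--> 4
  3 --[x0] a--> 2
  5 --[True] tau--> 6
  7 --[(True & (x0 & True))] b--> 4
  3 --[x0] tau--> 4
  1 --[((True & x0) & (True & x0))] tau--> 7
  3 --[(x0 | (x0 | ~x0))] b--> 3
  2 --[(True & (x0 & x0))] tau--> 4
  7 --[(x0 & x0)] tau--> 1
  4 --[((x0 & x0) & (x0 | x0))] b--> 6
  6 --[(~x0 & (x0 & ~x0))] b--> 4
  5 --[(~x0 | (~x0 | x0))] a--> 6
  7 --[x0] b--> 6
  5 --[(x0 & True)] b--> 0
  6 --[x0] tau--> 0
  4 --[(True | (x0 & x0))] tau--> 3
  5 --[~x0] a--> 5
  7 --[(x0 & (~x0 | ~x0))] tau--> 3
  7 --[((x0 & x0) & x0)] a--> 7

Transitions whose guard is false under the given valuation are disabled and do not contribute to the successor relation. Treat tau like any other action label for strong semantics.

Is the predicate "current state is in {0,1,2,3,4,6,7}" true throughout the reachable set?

Answer: INVARIANT HOLDS

Working:
Safe = {0,1,2,3,4,6,7}
Reach set: {0,1,2,3,4,6,7}
  0: ✓
  1: ✓
  2: ✓
  3: ✓
  4: ✓
  6: ✓
  7: ✓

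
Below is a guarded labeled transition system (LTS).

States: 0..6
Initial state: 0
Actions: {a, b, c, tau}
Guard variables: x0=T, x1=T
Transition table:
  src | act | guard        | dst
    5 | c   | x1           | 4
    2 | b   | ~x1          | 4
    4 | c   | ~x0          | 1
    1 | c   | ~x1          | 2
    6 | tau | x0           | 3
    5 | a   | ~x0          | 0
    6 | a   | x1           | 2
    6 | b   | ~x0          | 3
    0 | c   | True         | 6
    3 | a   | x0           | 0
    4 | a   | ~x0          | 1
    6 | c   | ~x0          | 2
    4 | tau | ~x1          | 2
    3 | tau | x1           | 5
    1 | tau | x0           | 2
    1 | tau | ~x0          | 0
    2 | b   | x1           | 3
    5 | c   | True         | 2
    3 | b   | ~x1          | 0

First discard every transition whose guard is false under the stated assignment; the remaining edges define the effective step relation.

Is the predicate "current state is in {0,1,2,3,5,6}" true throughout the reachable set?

Answer: INVARIANT VIOLATED at state 4

Working:
Inv-set: {0,1,2,3,5,6}
Reachable = {0,2,3,4,5,6}
  0: safe
  2: safe
  3: safe
  4: VIOLATES
  5: safe
  6: safe
reach 4 via c·tau·tau·c — violates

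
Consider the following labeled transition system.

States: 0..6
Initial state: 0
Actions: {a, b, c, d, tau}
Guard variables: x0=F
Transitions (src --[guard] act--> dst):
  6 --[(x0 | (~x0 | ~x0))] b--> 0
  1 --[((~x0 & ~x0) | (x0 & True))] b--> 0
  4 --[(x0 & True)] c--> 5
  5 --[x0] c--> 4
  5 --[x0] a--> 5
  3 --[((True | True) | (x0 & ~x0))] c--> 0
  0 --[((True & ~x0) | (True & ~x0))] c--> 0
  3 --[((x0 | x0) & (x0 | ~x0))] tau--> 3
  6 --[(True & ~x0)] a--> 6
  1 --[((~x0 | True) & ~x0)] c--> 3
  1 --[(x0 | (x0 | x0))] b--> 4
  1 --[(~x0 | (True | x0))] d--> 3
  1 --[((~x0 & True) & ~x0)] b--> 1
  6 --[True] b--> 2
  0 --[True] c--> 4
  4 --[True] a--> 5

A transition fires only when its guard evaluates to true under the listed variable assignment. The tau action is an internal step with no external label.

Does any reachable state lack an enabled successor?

Reach set: {0,4,5}
  0: c→0  c→4  [deg 2]
  4: a→5  [deg 1]
  5: ∅  [deadlock]
trace reaching 5: c·a

Answer: DEADLOCK at state 5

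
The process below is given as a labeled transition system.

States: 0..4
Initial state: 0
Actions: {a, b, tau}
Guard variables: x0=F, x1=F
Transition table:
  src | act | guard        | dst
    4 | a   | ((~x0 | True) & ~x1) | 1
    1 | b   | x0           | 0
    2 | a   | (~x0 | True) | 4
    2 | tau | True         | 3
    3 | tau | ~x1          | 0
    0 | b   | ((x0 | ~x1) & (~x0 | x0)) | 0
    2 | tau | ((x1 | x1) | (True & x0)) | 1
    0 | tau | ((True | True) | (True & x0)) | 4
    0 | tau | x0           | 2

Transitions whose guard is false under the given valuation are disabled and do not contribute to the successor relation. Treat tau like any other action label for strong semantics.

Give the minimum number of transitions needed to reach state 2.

Answer: UNREACHABLE

Analysis:
Layered search for 2:
  depth 0: {0}
  depth 1: {4}
  depth 2: {1}
2 never appears.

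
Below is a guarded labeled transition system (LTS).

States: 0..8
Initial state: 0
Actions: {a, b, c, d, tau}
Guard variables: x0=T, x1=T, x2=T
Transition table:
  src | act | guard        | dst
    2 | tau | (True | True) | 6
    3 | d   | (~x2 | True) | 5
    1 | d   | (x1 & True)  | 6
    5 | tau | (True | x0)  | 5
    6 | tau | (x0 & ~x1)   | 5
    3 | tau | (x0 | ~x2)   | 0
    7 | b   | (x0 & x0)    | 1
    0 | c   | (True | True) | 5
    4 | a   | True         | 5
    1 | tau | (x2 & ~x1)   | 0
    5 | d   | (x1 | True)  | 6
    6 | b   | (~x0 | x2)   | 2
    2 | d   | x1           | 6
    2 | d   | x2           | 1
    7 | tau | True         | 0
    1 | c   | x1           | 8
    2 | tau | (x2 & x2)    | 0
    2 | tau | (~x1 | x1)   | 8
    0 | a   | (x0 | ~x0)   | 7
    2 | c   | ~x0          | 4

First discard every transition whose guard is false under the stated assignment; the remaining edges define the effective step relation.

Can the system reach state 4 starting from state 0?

Guard filter leaves 17 enabled edge(s).
L0 = {0}
L1 = {5,7}  total {0,5,7}
L2 = {1,6}  total {0,1,5,6,7}
L3 = {2,8}  total {0,1,2,5,6,7,8}
R = {0,1,2,5,6,7,8}

Answer: UNREACHABLE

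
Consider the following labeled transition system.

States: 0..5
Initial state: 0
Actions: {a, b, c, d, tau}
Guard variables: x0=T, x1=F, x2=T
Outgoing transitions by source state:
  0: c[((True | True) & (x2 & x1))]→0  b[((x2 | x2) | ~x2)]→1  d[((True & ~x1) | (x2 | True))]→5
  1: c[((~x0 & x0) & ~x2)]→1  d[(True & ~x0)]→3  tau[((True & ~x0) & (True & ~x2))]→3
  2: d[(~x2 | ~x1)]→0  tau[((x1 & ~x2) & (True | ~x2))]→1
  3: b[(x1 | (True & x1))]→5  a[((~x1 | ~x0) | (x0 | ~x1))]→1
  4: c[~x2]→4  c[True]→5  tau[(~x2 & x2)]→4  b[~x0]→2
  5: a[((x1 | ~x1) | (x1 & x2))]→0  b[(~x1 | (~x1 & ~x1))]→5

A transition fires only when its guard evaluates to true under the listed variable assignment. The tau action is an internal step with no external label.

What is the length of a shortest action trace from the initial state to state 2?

Answer: UNREACHABLE

Working:
BFS to 2:
  L0 = {0}
  L1 = {1,5}
2 never appears.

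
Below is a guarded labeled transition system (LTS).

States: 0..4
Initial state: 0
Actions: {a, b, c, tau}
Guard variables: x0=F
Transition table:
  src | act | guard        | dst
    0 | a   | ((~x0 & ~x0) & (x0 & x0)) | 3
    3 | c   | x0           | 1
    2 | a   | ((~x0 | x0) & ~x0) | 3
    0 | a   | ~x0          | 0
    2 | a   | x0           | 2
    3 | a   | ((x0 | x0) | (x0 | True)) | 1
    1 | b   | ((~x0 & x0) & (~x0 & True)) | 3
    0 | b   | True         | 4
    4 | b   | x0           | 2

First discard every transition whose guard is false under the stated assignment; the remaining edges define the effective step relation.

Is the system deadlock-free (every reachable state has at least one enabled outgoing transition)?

Reach set: {0,4}
  0: a→0  b→4  [2 out]
  4: ∅  [deadlock]
trace reaching 4: b

Answer: DEADLOCK at state 4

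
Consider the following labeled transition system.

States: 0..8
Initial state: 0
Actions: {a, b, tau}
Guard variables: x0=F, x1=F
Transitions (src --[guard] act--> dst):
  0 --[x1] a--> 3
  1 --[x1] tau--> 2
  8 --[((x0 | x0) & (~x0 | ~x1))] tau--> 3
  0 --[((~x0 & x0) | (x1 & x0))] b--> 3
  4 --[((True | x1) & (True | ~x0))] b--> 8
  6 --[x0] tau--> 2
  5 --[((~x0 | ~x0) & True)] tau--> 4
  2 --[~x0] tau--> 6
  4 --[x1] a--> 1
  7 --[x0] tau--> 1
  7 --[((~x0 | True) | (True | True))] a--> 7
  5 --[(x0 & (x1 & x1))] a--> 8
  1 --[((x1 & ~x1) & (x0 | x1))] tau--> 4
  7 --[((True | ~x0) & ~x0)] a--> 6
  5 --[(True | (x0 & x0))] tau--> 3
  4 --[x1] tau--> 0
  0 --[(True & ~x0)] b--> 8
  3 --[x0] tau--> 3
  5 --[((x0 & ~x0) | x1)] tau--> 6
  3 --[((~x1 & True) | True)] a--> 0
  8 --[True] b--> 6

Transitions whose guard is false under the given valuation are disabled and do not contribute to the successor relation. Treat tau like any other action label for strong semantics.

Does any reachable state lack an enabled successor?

Answer: DEADLOCK at state 6

Analysis:
Reachable = {0,6,8}
  0: b→8  [1 exit(s)]
  6: ∅  [deadlock]
  8: b→6  [1 exit(s)]
trace reaching 6: b·b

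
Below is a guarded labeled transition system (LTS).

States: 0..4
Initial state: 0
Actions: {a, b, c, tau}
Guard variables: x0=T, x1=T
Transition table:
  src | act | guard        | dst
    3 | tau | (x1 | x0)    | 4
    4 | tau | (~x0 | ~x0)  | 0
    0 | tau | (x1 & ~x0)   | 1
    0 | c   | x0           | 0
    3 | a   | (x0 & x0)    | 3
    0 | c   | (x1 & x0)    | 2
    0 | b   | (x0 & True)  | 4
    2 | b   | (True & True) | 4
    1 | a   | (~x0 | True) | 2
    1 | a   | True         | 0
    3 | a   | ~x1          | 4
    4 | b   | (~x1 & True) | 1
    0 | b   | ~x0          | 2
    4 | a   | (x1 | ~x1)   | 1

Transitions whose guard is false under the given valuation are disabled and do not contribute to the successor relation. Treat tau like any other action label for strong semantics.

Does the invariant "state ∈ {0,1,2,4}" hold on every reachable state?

Safe = {0,1,2,4}
Reachable = {0,1,2,4}
  0: ✓
  1: ✓
  2: ✓
  4: ✓

Answer: INVARIANT HOLDS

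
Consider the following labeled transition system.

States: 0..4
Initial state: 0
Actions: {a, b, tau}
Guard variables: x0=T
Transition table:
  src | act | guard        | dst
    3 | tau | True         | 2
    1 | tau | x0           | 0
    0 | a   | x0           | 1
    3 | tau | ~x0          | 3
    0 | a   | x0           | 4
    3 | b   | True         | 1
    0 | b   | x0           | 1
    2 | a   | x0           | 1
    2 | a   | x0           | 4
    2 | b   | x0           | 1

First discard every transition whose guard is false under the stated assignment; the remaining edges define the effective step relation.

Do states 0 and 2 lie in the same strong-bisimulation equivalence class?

Compute ~ classes (split until stable):
  P[0] = {{0,1,2,3,4}}
  P[1] = {{0,2},{1},{3},{4}}
Fixed point at round 2; 4 class(es).
0∈{0,2}, 2∈{0,2}

Answer: BISIMILAR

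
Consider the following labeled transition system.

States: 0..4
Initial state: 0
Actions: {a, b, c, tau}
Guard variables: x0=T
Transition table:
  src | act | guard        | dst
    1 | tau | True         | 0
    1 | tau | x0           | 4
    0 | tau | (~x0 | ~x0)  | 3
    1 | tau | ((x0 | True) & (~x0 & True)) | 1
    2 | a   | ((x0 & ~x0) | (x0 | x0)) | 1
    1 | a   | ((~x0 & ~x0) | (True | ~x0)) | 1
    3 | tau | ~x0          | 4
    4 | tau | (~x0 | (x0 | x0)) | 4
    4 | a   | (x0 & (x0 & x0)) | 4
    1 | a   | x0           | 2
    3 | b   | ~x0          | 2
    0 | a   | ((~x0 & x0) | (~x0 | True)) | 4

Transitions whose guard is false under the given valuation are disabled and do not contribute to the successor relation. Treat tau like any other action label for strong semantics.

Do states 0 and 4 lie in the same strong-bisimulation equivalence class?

Compute ~ classes (split until stable):
  round 0: {{0,1,2,3,4}}
  round 1: {{0,2},{1,4},{3}}
  round 2: {{0,2},{1},{3},{4}}
  round 3: {{0},{1},{2},{3},{4}}
5 equivalence class(es) (converged in 4)
0∈{0}, 4∈{4}

Answer: NOT BISIMILAR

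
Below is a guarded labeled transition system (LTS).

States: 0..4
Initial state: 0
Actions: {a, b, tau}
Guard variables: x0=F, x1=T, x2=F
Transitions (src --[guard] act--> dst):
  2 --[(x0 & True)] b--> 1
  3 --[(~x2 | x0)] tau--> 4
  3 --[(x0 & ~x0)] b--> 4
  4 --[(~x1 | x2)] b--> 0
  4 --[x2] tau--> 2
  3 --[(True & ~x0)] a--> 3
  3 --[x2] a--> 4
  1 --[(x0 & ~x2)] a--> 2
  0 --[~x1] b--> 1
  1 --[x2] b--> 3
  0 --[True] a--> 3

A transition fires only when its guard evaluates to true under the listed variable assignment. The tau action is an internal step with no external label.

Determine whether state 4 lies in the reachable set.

3 transition(s) survive guard evaluation.
depth 0: {0}
depth 1: {3}  now seen {0,3}
depth 2: {4}  now seen {0,3,4}
Reachable = {0,3,4}
witness 4: a·tau

Answer: REACHABLE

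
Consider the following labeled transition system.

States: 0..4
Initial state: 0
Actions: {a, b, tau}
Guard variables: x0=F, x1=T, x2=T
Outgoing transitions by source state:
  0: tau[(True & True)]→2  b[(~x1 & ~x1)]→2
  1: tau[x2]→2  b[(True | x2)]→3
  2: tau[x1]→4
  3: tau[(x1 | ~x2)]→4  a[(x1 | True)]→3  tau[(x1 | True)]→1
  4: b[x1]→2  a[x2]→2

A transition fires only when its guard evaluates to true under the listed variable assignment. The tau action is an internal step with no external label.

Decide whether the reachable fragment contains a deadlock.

Answer: DEADLOCK-FREE

Trace:
Reach set: {0,2,4}
  0: tau→2  [1 exit(s)]
  2: tau→4  [1 exit(s)]
  4: a→2  b→2  [2 exit(s)]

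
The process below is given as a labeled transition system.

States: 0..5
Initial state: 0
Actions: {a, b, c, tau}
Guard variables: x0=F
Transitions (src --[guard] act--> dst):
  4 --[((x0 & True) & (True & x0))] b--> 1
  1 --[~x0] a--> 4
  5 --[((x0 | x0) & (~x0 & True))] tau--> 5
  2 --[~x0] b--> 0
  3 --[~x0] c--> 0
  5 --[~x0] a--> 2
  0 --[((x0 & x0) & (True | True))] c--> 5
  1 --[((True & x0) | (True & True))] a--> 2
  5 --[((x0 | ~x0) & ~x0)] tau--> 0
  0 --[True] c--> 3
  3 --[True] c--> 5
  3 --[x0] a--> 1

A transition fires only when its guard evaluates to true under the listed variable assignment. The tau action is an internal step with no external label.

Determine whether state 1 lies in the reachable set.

Guard filter leaves 8 enabled edge(s).
L0 = {0}
L1 = {3}  cumulative {0,3}
L2 = {5}  cumulative {0,3,5}
L3 = {2}  cumulative {0,2,3,5}
Reach set: {0,2,3,5}

Answer: UNREACHABLE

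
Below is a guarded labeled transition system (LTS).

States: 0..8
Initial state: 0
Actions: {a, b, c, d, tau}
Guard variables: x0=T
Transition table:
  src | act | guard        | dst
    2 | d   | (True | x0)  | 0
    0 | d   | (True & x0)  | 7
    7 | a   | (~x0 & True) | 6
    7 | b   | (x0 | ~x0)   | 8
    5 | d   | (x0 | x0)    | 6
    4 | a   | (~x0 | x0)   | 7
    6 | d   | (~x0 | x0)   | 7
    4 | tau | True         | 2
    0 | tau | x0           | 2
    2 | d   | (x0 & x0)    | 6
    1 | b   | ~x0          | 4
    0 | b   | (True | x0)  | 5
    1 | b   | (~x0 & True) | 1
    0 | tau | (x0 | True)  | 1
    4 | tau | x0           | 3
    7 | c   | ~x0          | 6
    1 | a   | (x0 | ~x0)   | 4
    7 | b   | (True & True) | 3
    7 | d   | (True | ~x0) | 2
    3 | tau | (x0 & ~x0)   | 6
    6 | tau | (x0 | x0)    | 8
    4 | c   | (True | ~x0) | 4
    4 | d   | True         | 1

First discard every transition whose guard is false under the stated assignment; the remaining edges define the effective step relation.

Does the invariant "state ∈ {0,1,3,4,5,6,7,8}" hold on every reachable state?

Answer: INVARIANT VIOLATED at state 2

Analysis:
Safe = {0,1,3,4,5,6,7,8}
Reachable = {0,1,2,3,4,5,6,7,8}
  0: ✓
  1: ✓
  2: VIOLATES
  3: ✓
  4: ✓
  5: ✓
  6: ✓
  7: ✓
  8: ✓
counterexample path to 2: tau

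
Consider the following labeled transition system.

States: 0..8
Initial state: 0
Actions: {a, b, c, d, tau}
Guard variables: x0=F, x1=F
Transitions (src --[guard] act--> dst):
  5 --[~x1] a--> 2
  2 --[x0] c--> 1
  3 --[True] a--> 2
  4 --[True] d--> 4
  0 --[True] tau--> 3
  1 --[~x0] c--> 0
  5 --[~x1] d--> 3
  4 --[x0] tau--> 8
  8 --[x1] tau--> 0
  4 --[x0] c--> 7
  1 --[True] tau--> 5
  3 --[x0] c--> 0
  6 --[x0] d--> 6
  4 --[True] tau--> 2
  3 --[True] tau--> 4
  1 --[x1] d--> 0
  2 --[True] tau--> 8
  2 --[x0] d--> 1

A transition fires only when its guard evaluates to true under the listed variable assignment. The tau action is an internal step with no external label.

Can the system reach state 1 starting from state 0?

After dropping false guards: 10 live edges.
L0 = {0}
L1 = {3}  now seen {0,3}
L2 = {2,4}  now seen {0,2,3,4}
L3 = {8}  now seen {0,2,3,4,8}
Reachable = {0,2,3,4,8}

Answer: UNREACHABLE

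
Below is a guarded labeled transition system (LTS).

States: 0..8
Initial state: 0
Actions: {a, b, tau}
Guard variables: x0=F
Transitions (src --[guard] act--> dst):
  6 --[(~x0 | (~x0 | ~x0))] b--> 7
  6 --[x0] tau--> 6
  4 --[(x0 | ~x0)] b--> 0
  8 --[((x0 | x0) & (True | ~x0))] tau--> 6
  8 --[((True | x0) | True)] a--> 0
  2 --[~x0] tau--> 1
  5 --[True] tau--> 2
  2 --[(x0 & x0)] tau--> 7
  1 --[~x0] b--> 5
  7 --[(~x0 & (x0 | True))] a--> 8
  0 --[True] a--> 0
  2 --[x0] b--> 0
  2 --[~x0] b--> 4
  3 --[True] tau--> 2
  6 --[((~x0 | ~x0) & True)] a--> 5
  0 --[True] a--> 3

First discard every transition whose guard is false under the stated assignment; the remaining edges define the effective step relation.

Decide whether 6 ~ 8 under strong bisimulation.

Answer: NOT BISIMILAR

Analysis:
Compute ~ classes (split until stable):
  π0 = {{0,1,2,3,4,5,6,7,8}}
  π1 = {{0,7,8},{1,4},{2},{3,5},{6}}
  π2 = {{0},{1},{2},{3,5},{4},{6},{7,8}}
  π3 = {{0},{1},{2},{3,5},{4},{6},{7},{8}}
Fixed point at round 4; 8 class(es).
class of 6: {6}; class of 8: {8}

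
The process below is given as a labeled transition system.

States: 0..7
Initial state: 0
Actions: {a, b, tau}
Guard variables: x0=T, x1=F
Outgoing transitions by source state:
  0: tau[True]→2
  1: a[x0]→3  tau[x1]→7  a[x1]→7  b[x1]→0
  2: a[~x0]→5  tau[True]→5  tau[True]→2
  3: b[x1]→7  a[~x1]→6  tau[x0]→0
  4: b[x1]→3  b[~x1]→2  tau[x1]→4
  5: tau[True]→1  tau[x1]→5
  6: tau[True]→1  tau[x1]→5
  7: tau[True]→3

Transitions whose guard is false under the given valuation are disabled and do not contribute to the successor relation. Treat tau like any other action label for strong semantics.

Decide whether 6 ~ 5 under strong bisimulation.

Bisimulation quotient by refinement:
  round 0: {{0,1,2,3,4,5,6,7}}
  round 1: {{0,2,5,6,7},{1},{3},{4}}
  round 2: {{0,2},{1},{3},{4},{5,6},{7}}
  round 3: {{0},{1},{2},{3},{4},{5,6},{7}}
Fixed point at round 4; 7 class(es).
6∈{5,6}, 5∈{5,6}

Answer: BISIMILAR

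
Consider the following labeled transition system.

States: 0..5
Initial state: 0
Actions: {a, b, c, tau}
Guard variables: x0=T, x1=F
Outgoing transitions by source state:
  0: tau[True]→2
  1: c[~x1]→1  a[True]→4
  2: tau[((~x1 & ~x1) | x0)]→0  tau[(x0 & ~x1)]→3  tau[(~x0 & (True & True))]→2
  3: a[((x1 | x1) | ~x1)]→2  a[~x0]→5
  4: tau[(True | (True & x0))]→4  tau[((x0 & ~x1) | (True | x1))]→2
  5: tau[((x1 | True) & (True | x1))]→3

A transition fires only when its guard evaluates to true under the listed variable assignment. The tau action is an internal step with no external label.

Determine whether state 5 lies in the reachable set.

9 transition(s) survive guard evaluation.
L0 = {0}
L1 = {2}  cumulative {0,2}
L2 = {3}  cumulative {0,2,3}
R = {0,2,3}

Answer: UNREACHABLE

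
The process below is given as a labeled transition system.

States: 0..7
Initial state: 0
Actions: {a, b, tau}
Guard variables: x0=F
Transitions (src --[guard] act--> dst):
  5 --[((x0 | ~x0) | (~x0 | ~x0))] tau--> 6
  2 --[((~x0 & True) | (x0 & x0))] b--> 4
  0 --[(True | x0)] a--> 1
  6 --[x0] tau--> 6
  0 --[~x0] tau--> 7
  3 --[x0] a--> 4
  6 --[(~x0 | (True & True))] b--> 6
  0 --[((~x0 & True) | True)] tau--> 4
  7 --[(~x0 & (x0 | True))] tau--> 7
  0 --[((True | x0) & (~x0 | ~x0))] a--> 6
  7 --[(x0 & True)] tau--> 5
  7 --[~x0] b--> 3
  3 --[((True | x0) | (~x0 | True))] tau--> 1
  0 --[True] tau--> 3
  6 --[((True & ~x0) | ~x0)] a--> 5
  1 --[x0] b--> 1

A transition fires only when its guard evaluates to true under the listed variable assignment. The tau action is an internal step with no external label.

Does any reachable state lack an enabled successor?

Answer: DEADLOCK at state 1

Working:
Reachable = {0,1,3,4,5,6,7}
  0: a→1  a→6  tau→3  tau→4  tau→7  [5 out]
  1: ∅  [deadlock]
  3: tau→1  [1 out]
  4: ∅  [deadlock]
  5: tau→6  [1 out]
  6: a→5  b→6  [2 out]
  7: b→3  tau→7  [2 out]
trace reaching 1: a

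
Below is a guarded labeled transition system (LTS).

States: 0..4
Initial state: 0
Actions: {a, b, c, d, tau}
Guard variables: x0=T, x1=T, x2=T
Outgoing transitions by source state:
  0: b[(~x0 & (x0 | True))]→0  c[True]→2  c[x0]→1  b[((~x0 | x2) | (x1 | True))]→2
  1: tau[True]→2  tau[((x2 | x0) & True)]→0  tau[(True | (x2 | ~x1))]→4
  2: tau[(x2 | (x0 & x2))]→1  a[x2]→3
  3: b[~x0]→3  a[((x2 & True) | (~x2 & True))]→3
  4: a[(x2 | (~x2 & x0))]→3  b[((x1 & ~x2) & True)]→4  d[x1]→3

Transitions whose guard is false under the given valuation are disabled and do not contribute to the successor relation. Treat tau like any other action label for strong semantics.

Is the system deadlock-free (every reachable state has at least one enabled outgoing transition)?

Answer: DEADLOCK-FREE

Working:
Reachable = {0,1,2,3,4}
  0: b→2  c→1  c→2  [3 out]
  1: tau→0  tau→2  tau→4  [3 out]
  2: a→3  tau→1  [2 out]
  3: a→3  [1 out]
  4: a→3  d→3  [2 out]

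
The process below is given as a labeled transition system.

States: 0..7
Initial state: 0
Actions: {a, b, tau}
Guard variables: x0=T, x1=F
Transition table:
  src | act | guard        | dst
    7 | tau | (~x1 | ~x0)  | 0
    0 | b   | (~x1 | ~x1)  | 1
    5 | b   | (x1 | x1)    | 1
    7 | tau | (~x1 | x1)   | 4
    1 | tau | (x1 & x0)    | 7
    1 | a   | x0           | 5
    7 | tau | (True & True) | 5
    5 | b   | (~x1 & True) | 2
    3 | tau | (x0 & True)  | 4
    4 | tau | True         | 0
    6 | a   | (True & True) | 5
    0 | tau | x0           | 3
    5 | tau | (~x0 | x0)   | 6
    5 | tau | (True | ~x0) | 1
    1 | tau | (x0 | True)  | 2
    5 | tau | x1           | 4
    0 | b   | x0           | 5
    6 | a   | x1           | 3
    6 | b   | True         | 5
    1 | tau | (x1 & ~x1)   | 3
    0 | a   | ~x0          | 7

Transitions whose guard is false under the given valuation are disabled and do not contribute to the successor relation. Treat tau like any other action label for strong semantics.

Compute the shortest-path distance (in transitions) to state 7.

BFS to 7:
  Layer 0: {0}
  Layer 1: {1,3,5}
  Layer 2: {2,4,6}
7 never appears.

Answer: UNREACHABLE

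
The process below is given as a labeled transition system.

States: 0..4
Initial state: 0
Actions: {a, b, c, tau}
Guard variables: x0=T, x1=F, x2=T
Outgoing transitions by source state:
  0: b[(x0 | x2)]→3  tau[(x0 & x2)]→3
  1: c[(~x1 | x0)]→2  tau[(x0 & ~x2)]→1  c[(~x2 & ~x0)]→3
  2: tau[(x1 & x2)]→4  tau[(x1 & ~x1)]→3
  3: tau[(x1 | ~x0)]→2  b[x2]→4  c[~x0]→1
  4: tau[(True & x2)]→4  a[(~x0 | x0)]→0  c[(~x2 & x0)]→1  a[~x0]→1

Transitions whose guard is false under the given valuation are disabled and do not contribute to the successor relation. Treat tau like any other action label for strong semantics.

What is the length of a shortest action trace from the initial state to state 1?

Answer: UNREACHABLE

Trace:
BFS to 1:
  depth 0: {0}
  depth 1: {3}
  depth 2: {4}
1 never appears.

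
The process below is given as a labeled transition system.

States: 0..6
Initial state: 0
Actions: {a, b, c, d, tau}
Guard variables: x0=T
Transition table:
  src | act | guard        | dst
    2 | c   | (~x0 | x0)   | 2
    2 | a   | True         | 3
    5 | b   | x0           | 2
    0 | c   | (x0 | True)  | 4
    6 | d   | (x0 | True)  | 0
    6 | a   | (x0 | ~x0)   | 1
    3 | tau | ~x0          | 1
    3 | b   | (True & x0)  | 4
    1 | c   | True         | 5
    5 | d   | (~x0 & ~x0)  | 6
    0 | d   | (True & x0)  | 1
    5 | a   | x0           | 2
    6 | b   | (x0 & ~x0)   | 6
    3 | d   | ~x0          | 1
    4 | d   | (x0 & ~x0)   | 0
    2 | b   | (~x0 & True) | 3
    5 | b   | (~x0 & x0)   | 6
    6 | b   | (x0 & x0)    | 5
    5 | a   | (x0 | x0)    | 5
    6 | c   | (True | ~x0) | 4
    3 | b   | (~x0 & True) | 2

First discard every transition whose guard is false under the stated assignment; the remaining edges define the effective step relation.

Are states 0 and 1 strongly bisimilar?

Answer: NOT BISIMILAR

Analysis:
Bisimulation quotient by refinement:
  round 0: {{0,1,2,3,4,5,6}}
  round 1: {{0},{1},{2},{3},{4},{5},{6}}
stable after 2 split(s): 7 block(s)
[0]={0}  [1]={1}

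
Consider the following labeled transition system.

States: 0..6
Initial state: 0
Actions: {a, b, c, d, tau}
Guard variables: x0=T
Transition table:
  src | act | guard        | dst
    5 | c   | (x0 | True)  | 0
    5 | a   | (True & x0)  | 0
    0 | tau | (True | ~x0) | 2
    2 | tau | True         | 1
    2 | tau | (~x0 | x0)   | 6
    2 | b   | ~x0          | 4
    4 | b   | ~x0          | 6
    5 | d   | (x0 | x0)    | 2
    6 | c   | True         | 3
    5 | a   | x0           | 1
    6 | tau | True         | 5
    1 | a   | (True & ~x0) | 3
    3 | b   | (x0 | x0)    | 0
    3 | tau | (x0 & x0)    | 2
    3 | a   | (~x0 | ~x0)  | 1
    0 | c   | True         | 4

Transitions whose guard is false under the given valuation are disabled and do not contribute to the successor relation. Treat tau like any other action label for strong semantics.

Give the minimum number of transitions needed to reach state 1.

BFS to 1:
  depth 0: {0}
  depth 1: {2,4}
  depth 2: {1,6}
1 enters at depth 2; path tau·tau

Answer: 2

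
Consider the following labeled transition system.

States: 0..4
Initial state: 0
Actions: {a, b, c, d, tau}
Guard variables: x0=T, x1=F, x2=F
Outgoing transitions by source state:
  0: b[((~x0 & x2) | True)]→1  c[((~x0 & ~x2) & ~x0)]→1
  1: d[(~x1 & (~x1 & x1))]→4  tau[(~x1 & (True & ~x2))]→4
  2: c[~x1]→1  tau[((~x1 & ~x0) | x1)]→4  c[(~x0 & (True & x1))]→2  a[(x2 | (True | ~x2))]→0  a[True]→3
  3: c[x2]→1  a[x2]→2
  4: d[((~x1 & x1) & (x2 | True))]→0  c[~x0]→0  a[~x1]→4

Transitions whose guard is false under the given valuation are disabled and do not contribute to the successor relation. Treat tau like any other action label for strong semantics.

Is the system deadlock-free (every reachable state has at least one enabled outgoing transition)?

Answer: DEADLOCK-FREE

Analysis:
R = {0,1,4}
  0: b→1  [1 exit(s)]
  1: tau→4  [1 exit(s)]
  4: a→4  [1 exit(s)]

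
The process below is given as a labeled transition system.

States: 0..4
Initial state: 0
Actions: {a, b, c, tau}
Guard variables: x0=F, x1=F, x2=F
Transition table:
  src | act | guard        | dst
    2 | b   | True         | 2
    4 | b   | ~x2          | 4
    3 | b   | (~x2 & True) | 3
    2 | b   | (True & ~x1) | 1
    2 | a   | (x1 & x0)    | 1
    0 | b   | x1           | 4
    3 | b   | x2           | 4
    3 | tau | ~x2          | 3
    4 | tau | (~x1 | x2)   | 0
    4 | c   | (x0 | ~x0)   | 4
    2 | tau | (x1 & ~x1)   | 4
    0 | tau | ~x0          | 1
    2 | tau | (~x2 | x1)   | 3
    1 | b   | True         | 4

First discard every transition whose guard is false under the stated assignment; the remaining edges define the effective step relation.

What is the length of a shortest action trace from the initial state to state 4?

Answer: 2

Trace:
Layered search for 4:
  depth 0: {0}
  depth 1: {1}
  depth 2: {4}
4 enters at depth 2; path tau·b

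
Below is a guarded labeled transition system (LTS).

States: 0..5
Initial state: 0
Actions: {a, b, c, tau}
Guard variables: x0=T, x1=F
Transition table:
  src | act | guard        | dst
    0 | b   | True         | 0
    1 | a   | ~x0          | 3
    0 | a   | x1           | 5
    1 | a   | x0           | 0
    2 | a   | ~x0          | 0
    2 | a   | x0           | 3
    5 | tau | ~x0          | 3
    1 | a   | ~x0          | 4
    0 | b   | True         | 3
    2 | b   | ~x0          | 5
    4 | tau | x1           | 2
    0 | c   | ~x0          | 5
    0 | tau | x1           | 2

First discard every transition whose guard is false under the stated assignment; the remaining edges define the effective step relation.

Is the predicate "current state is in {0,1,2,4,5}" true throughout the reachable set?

Allowed set {0,1,2,4,5}
Reachable = {0,3}
  0: ok
  3: outside
witness against invariant: b → 3

Answer: INVARIANT VIOLATED at state 3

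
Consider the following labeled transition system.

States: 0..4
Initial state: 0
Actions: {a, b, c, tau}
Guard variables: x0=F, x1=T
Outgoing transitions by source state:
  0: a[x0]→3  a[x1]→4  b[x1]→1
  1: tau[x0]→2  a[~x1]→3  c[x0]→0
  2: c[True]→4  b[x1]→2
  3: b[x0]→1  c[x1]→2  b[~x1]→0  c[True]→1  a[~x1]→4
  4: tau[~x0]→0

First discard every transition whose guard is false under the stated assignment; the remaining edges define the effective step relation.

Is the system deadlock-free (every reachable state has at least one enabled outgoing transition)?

Answer: DEADLOCK at state 1

Analysis:
R = {0,1,4}
  0: a→4  b→1  [2 exit(s)]
  1: ∅  [deadlock]
  4: tau→0  [1 exit(s)]
Path to 1: b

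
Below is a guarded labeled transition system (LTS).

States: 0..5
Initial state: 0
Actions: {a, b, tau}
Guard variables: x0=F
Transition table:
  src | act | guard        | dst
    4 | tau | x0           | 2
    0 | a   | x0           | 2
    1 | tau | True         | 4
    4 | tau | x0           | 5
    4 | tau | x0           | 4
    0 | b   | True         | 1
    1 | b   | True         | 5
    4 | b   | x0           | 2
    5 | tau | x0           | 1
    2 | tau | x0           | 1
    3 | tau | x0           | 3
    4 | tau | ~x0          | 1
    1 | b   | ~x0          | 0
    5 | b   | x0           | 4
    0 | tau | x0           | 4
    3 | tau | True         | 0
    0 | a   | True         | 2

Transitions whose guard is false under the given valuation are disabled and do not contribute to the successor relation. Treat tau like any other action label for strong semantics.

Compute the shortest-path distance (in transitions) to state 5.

Answer: 2

Working:
BFS to 5:
  L0 = {0}
  L1 = {1,2}
  L2 = {4,5}
5 enters at depth 2; path b·b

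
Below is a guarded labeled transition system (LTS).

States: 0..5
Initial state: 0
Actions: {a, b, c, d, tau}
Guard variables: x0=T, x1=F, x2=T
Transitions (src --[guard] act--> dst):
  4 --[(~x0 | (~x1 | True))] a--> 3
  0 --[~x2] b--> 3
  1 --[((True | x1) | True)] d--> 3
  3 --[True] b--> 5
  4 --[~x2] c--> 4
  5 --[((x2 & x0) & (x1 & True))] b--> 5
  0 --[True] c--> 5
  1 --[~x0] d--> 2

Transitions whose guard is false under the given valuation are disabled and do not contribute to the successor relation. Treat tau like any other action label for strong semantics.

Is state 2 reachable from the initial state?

Answer: UNREACHABLE

Trace:
After dropping false guards: 4 live edges.
Layer 0: {0}
Layer 1: {5}  cumulative {0,5}
R = {0,5}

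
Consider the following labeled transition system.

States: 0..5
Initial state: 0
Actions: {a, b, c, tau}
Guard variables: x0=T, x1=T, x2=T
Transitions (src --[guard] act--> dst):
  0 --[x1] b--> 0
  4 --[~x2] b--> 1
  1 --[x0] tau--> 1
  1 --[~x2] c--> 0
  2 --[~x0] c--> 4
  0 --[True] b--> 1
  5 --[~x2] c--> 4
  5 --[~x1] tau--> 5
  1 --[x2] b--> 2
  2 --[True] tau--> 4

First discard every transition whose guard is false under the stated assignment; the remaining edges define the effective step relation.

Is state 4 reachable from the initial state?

Answer: REACHABLE

Analysis:
5 transition(s) survive guard evaluation.
Layer 0: {0}
Layer 1: {1}  now seen {0,1}
Layer 2: {2}  now seen {0,1,2}
Layer 3: {4}  now seen {0,1,2,4}
R = {0,1,2,4}
witness 4: b·b·tau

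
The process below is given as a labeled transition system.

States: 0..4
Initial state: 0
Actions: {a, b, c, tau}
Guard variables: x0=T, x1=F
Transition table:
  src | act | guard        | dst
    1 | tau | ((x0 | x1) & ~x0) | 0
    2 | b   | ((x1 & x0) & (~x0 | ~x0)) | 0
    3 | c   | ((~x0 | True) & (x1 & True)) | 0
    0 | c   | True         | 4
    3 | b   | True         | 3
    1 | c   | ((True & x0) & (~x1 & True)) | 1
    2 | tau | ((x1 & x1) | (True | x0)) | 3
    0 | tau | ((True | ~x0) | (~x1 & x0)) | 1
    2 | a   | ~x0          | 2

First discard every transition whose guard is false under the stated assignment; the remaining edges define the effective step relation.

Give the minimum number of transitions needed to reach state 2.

Breadth-first toward 2:
  L0 = {0}
  L1 = {1,4}
2 never appears.

Answer: UNREACHABLE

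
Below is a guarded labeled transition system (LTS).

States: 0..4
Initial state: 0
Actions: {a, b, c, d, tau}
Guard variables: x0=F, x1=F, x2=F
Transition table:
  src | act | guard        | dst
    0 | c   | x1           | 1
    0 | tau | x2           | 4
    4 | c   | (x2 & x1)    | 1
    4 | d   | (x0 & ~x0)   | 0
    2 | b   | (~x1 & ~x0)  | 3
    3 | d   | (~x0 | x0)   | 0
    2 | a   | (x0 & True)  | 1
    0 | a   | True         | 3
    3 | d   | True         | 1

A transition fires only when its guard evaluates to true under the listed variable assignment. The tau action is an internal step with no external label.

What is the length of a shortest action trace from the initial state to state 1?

Breadth-first toward 1:
  L0 = {0}
  L1 = {3}
  L2 = {1}
1 enters at depth 2; path a·d

Answer: 2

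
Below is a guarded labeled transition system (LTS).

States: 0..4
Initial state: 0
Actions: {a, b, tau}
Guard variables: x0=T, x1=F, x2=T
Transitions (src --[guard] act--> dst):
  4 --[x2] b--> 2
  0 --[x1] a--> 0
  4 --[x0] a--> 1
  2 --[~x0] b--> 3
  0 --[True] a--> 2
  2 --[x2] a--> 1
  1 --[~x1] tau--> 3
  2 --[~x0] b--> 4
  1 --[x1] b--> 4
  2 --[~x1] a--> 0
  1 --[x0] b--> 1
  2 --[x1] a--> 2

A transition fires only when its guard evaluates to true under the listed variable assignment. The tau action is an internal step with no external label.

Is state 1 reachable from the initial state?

Guard filter leaves 7 enabled edge(s).
L0 = {0}
L1 = {2}  cumulative {0,2}
L2 = {1}  cumulative {0,1,2}
L3 = {3}  cumulative {0,1,2,3}
Reach set: {0,1,2,3}
Path to 1: a·a

Answer: REACHABLE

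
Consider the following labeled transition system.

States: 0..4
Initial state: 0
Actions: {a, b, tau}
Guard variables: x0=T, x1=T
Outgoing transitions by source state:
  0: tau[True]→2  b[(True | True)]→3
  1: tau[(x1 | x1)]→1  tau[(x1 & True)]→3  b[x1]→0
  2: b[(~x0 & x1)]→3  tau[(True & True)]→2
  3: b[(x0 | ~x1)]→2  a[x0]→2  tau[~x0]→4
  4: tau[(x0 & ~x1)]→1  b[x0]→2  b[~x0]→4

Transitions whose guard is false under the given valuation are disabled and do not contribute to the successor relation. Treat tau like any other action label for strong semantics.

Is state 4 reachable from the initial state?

Answer: UNREACHABLE

Analysis:
After dropping false guards: 9 live edges.
depth 0: {0}
depth 1: {2,3}  cumulative {0,2,3}
Reachable = {0,2,3}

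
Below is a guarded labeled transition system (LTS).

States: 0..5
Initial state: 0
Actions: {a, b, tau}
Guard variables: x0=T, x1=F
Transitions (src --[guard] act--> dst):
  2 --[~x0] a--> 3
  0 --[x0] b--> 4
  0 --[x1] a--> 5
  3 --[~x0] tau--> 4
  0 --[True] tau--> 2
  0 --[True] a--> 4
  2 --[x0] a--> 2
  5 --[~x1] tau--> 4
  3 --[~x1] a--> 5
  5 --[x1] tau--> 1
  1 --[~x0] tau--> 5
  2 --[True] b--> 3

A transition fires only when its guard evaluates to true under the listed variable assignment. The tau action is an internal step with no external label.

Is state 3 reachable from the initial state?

Answer: REACHABLE

Analysis:
After dropping false guards: 7 live edges.
depth 0: {0}
depth 1: {2,4}  now seen {0,2,4}
depth 2: {3}  now seen {0,2,3,4}
depth 3: {5}  now seen {0,2,3,4,5}
Reachable = {0,2,3,4,5}
Path to 3: tau·b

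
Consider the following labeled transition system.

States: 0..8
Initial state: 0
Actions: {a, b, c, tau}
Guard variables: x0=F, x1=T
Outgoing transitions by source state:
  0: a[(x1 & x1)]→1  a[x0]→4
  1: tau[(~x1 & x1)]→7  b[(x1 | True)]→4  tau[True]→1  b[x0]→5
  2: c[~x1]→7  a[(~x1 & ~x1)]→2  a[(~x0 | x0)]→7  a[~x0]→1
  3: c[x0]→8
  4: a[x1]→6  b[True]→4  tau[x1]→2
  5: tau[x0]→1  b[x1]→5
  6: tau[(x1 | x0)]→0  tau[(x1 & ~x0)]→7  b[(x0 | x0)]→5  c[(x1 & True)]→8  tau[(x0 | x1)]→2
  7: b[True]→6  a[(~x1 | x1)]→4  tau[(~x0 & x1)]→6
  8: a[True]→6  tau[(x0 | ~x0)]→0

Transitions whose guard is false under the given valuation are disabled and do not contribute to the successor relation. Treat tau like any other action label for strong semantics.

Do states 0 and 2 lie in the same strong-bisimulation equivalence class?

Answer: NOT BISIMILAR

Working:
Refine partition for ~:
  round 0: {{0,1,2,3,4,5,6,7,8}}
  round 1: {{0,2},{1},{3},{4,7},{5},{6},{8}}
  round 2: {{0},{1},{2},{3},{4},{5},{6},{7},{8}}
9 equivalence class(es) (converged in 3)
class of 0: {0}; class of 2: {2}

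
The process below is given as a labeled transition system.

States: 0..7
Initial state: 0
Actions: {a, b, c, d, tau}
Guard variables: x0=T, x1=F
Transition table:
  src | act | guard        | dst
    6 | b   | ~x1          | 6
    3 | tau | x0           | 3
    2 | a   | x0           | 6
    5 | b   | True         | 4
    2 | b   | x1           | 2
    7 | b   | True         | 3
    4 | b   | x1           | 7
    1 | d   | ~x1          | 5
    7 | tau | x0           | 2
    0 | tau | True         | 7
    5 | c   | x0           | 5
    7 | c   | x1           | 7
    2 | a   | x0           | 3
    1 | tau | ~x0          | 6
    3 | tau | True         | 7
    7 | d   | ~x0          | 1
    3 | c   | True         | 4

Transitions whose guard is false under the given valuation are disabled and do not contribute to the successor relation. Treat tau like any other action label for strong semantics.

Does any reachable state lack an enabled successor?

Reach set: {0,2,3,4,6,7}
  0: tau→7  [1 exit(s)]
  2: a→3  a→6  [2 exit(s)]
  3: c→4  tau→3  tau→7  [3 exit(s)]
  4: ∅  [no exit]
  6: b→6  [1 exit(s)]
  7: b→3  tau→2  [2 exit(s)]
trace reaching 4: tau·b·c

Answer: DEADLOCK at state 4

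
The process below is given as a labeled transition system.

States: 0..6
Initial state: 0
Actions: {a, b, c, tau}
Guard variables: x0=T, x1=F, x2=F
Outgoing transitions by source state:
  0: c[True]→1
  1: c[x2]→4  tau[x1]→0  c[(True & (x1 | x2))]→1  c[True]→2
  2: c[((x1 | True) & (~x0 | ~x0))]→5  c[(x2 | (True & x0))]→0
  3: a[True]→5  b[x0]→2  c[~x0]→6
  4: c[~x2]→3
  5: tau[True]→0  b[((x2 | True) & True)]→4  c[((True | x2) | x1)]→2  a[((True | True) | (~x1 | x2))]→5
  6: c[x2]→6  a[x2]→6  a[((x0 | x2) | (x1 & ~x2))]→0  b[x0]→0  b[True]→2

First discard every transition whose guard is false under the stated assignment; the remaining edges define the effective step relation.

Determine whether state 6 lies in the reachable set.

13 transition(s) survive guard evaluation.
Layer 0: {0}
Layer 1: {1}  total {0,1}
Layer 2: {2}  total {0,1,2}
R = {0,1,2}

Answer: UNREACHABLE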